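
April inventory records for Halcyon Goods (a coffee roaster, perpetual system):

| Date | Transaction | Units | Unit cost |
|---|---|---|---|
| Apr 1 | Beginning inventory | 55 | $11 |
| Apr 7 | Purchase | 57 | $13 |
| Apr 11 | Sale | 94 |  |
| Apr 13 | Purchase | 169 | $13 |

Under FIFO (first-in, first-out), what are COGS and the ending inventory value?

Apr 11, 94 sold [FIFO — oldest first]: 55 @ $11 + 39 @ $13 = $1,112
Ending inventory: 18 @ $13 + 169 @ $13 = $2,431

COGS = $1,112; ending inventory = $2,431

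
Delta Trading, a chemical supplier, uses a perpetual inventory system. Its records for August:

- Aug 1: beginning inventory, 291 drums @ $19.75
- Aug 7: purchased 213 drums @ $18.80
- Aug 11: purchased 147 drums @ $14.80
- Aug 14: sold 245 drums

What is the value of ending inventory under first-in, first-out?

Ending inventory = $7,088.50

Aug 14, 245 sold [FIFO — oldest first]: 245 @ $19.75 = $4,838.75
Ending inventory: 46 @ $19.75 + 213 @ $18.80 + 147 @ $14.80 = $7,088.50
Check: goods available $11,927.25 = COGS $4,838.75 + ending $7,088.50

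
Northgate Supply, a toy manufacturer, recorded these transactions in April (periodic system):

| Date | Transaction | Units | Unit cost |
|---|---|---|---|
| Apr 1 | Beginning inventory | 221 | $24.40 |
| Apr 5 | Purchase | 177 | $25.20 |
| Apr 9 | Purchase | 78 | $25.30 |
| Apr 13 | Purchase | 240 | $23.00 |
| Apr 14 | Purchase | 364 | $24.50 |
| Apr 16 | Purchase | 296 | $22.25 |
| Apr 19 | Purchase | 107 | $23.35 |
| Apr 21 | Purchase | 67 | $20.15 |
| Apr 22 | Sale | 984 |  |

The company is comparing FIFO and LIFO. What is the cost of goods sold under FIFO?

COGS = $23,912.20

FIFO COGS: 221 @ $24.40 + 177 @ $25.20 + 78 @ $25.30 + 240 @ $23.00 + 268 @ $24.50 = $23,912.20
LIFO COGS: 67 @ $20.15 + 107 @ $23.35 + 296 @ $22.25 + 364 @ $24.50 + 150 @ $23.00 = $22,802.50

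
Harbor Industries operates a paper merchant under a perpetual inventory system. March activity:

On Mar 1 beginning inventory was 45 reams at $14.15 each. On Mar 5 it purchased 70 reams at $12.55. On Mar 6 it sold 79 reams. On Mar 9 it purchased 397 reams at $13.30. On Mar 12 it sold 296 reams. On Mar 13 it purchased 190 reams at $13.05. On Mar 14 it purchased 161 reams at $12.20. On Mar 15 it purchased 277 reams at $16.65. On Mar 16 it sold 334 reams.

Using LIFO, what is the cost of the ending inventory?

Mar 6, 79 sold [LIFO — newest first]: 70 @ $12.55 + 9 @ $14.15 = $1,005.85
Mar 12, 296 sold [LIFO — newest first]: 296 @ $13.30 = $3,936.80
Mar 16, 334 sold [LIFO — newest first]: 277 @ $16.65 + 57 @ $12.20 = $5,307.45
Total COGS = $1,005.85 + $3,936.80 + $5,307.45 = $10,250.10
Ending inventory: 36 @ $14.15 + 101 @ $13.30 + 190 @ $13.05 + 104 @ $12.20 = $5,601.00
Check: goods available $15,851.10 = COGS $10,250.10 + ending $5,601.00

Ending inventory = $5,601.00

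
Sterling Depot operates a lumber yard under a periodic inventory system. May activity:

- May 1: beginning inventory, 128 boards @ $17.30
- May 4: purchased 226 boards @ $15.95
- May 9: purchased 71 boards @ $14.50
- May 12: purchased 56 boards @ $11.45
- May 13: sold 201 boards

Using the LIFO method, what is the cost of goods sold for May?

COGS = $2,851.00

May 13, 201 sold [LIFO — newest first]: 56 @ $11.45 + 71 @ $14.50 + 74 @ $15.95 = $2,851.00
Ending inventory: 128 @ $17.30 + 152 @ $15.95 = $4,638.80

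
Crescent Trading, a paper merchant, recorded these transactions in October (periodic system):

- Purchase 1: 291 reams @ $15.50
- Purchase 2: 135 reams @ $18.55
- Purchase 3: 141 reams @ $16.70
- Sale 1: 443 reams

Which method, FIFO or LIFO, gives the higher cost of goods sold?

FIFO COGS: 291 @ $15.50 + 135 @ $18.55 + 17 @ $16.70 = $7,298.65
LIFO COGS: 141 @ $16.70 + 135 @ $18.55 + 167 @ $15.50 = $7,447.45

LIFO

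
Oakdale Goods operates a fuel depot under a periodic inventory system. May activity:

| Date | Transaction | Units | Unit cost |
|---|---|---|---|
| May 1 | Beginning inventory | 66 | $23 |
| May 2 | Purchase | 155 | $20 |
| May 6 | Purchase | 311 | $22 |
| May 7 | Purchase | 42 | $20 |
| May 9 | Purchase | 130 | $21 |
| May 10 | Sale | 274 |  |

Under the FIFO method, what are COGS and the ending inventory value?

May 10, 274 sold [FIFO — oldest first]: 66 @ $23 + 155 @ $20 + 53 @ $22 = $5,784
Ending inventory: 258 @ $22 + 42 @ $20 + 130 @ $21 = $9,246

COGS = $5,784; ending inventory = $9,246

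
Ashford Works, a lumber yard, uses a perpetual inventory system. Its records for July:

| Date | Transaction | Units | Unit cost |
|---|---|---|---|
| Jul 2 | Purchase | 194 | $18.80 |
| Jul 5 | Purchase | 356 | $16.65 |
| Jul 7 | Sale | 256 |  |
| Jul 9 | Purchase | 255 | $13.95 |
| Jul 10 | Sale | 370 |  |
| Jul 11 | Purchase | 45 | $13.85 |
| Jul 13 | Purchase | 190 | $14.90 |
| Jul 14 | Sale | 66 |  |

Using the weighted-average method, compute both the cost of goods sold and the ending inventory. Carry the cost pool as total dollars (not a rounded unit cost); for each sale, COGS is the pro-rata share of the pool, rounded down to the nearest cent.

After Jul 2: 194 on hand, pool $3,647.20 (≈ $18.8000 each)
After Jul 5: 550 on hand, pool $9,574.60 (≈ $17.4084 each)
Jul 7, sell 256: 256/550 × $9,574.60 → $4,456.54
After Jul 9: 549 on hand, pool $8,675.31 (≈ $15.8020 each)
Jul 10, sell 370: 370/549 × $8,675.31 → $5,846.74
After Jul 11: 224 on hand, pool $3,451.82 (≈ $15.4099 each)
After Jul 13: 414 on hand, pool $6,282.82 (≈ $15.1759 each)
Jul 14, sell 66: 66/414 × $6,282.82 → $1,001.60
Total COGS = $4,456.54 + $5,846.74 + $1,001.60 = $11,304.88
Ending inventory (cost pool remaining) = $5,281.22

COGS = $11,304.88; ending inventory = $5,281.22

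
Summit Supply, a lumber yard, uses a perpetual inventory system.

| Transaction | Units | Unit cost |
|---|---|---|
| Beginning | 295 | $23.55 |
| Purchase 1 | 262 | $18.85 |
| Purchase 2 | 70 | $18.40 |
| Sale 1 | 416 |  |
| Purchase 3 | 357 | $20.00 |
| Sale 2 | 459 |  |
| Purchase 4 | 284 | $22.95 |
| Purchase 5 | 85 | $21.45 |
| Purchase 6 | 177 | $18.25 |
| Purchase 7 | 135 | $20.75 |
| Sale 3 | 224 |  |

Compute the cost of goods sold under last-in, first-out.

COGS = $22,172.50

Sale 1 (416) [LIFO — newest first]: 70 @ $18.40 + 262 @ $18.85 + 84 @ $23.55 = $8,204.90
Sale 2 (459) [LIFO — newest first]: 357 @ $20.00 + 102 @ $23.55 = $9,542.10
Sale 3 (224) [LIFO — newest first]: 135 @ $20.75 + 89 @ $18.25 = $4,425.50
Total COGS = $8,204.90 + $9,542.10 + $4,425.50 = $22,172.50
Ending inventory: 109 @ $23.55 + 284 @ $22.95 + 85 @ $21.45 + 88 @ $18.25 = $12,514.00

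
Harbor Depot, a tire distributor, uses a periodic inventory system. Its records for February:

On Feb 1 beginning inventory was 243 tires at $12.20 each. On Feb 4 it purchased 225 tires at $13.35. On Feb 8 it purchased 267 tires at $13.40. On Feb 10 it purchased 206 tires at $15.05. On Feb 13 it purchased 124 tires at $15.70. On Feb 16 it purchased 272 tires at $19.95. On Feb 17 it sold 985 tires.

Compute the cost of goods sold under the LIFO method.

Feb 17, 985 sold [LIFO — newest first]: 272 @ $19.95 + 124 @ $15.70 + 206 @ $15.05 + 267 @ $13.40 + 116 @ $13.35 = $15,599.90
Ending inventory: 243 @ $12.20 + 109 @ $13.35 = $4,419.75

COGS = $15,599.90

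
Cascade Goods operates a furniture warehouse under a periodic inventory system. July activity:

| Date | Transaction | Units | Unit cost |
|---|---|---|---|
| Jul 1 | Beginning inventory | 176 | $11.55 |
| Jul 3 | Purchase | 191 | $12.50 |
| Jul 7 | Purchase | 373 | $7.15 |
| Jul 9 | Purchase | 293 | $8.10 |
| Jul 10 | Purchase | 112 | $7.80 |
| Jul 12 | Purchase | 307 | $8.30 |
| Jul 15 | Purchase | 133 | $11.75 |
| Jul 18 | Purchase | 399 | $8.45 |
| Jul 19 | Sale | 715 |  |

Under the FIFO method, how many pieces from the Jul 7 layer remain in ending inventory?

Jul 19, 715 sold [FIFO — oldest first]: 176 @ $11.55 + 191 @ $12.50 + 348 @ $7.15 = $6,908.50
Ending inventory: 25 @ $7.15 + 293 @ $8.10 + 112 @ $7.80 + 307 @ $8.30 + 133 @ $11.75 + 399 @ $8.45 = $10,908.05

25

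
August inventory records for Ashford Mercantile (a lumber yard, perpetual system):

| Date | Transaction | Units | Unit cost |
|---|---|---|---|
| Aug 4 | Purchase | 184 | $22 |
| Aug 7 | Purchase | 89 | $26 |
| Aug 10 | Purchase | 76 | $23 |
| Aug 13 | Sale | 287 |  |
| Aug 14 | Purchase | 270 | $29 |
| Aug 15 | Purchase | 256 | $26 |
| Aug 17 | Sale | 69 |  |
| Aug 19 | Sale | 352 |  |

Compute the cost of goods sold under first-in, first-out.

COGS = $18,254

Aug 13, 287 sold [FIFO — oldest first]: 184 @ $22 + 89 @ $26 + 14 @ $23 = $6,684
Aug 17, 69 sold [FIFO — oldest first]: 62 @ $23 + 7 @ $29 = $1,629
Aug 19, 352 sold [FIFO — oldest first]: 263 @ $29 + 89 @ $26 = $9,941
Total COGS = $6,684 + $1,629 + $9,941 = $18,254
Ending inventory: 167 @ $26 = $4,342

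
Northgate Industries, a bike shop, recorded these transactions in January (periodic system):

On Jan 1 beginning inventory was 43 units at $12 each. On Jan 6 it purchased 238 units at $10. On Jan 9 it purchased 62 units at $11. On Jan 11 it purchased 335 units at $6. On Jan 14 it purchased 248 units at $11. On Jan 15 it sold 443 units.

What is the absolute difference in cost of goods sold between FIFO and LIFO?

$280

FIFO COGS: 43 @ $12 + 238 @ $10 + 62 @ $11 + 100 @ $6 = $4,178
LIFO COGS: 248 @ $11 + 195 @ $6 = $3,898
Difference = |$4,178 − $3,898| = $280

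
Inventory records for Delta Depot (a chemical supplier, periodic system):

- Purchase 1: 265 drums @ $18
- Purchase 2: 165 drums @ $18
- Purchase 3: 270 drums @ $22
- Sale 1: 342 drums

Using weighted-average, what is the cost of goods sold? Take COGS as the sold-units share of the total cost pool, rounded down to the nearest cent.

COGS = $6,683.65

Sale 1, sell 342: 342/700 × $13,680.00 → $6,683.65
Ending inventory (cost pool remaining) = $6,996.35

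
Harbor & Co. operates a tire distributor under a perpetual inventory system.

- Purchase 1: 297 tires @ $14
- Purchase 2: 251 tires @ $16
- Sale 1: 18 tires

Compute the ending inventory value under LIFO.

Ending inventory = $7,886

Sale 1 (18) [LIFO — newest first]: 18 @ $16 = $288
Ending inventory: 297 @ $14 + 233 @ $16 = $7,886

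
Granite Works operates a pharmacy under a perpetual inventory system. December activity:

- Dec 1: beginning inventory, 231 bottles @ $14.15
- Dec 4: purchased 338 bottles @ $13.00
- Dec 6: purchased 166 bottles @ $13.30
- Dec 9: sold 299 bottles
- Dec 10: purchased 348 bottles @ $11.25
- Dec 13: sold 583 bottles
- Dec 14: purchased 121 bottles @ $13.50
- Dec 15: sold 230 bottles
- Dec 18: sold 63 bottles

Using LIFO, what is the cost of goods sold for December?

Dec 9, 299 sold [LIFO — newest first]: 166 @ $13.30 + 133 @ $13.00 = $3,936.80
Dec 13, 583 sold [LIFO — newest first]: 348 @ $11.25 + 205 @ $13.00 + 30 @ $14.15 = $7,004.50
Dec 15, 230 sold [LIFO — newest first]: 121 @ $13.50 + 109 @ $14.15 = $3,175.85
Dec 18, 63 sold [LIFO — newest first]: 63 @ $14.15 = $891.45
Total COGS = $3,936.80 + $7,004.50 + $3,175.85 + $891.45 = $15,008.60
Ending inventory: 29 @ $14.15 = $410.35
Check: goods available $15,418.95 = COGS $15,008.60 + ending $410.35

COGS = $15,008.60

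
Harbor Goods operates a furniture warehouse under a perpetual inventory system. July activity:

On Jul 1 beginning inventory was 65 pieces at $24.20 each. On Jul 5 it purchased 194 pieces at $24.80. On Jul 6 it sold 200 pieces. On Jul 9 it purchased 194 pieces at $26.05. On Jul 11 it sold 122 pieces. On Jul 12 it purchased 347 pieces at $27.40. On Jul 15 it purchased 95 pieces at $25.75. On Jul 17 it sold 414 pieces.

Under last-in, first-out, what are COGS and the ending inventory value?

Jul 6, 200 sold [LIFO — newest first]: 194 @ $24.80 + 6 @ $24.20 = $4,956.40
Jul 11, 122 sold [LIFO — newest first]: 122 @ $26.05 = $3,178.10
Jul 17, 414 sold [LIFO — newest first]: 95 @ $25.75 + 319 @ $27.40 = $11,186.85
Total COGS = $4,956.40 + $3,178.10 + $11,186.85 = $19,321.35
Ending inventory: 59 @ $24.20 + 72 @ $26.05 + 28 @ $27.40 = $4,070.60

COGS = $19,321.35; ending inventory = $4,070.60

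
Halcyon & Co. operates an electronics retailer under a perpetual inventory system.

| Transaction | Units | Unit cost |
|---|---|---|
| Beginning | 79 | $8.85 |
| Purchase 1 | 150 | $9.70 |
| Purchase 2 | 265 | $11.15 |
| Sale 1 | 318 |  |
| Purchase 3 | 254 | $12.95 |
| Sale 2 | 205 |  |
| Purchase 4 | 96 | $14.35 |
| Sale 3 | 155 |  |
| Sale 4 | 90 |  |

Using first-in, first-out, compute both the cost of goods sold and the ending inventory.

COGS = $8,685.20; ending inventory = $1,090.60

Sale 1 (318) [FIFO — oldest first]: 79 @ $8.85 + 150 @ $9.70 + 89 @ $11.15 = $3,146.50
Sale 2 (205) [FIFO — oldest first]: 176 @ $11.15 + 29 @ $12.95 = $2,337.95
Sale 3 (155) [FIFO — oldest first]: 155 @ $12.95 = $2,007.25
Sale 4 (90) [FIFO — oldest first]: 70 @ $12.95 + 20 @ $14.35 = $1,193.50
Total COGS = $3,146.50 + $2,337.95 + $2,007.25 + $1,193.50 = $8,685.20
Ending inventory: 76 @ $14.35 = $1,090.60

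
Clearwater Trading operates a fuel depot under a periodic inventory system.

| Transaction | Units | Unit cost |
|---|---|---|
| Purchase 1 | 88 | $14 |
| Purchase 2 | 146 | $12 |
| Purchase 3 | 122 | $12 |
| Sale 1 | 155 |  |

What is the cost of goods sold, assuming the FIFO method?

COGS = $2,036

Sale 1 (155) [FIFO — oldest first]: 88 @ $14 + 67 @ $12 = $2,036
Ending inventory: 79 @ $12 + 122 @ $12 = $2,412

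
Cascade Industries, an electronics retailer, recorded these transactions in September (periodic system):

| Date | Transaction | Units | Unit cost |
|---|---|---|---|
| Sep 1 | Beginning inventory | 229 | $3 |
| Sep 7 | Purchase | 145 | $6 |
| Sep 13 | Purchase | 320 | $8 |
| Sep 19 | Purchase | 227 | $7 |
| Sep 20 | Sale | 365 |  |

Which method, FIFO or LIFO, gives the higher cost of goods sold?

FIFO COGS: 229 @ $3 + 136 @ $6 = $1,503
LIFO COGS: 227 @ $7 + 138 @ $8 = $2,693

LIFO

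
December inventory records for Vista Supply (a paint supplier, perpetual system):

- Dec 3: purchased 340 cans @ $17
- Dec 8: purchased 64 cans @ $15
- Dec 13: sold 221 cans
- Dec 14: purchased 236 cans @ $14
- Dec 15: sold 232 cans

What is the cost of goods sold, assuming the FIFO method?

COGS = $7,426

Dec 13, 221 sold [FIFO — oldest first]: 221 @ $17 = $3,757
Dec 15, 232 sold [FIFO — oldest first]: 119 @ $17 + 64 @ $15 + 49 @ $14 = $3,669
Total COGS = $3,757 + $3,669 = $7,426
Ending inventory: 187 @ $14 = $2,618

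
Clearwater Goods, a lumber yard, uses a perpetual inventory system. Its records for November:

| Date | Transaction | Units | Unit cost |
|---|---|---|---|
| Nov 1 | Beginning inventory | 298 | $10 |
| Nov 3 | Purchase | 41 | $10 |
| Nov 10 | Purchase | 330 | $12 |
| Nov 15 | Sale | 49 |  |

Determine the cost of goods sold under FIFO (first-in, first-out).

Nov 15, 49 sold [FIFO — oldest first]: 49 @ $10 = $490
Ending inventory: 249 @ $10 + 41 @ $10 + 330 @ $12 = $6,860

COGS = $490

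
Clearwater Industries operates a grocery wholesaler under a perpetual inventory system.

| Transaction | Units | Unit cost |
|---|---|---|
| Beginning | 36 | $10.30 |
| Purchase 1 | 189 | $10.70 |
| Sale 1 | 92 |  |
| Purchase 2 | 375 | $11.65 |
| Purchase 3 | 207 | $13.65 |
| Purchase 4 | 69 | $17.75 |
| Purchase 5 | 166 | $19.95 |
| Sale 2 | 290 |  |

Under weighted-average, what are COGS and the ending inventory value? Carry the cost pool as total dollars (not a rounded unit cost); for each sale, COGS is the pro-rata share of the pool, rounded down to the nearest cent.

After Beginning: 36 on hand, pool $370.80 (≈ $10.3000 each)
After Purchase 1: 225 on hand, pool $2,393.10 (≈ $10.6360 each)
Sale 1, sell 92: 92/225 × $2,393.10 → $978.51
After Purchase 2: 508 on hand, pool $5,783.34 (≈ $11.3845 each)
After Purchase 3: 715 on hand, pool $8,608.89 (≈ $12.0404 each)
After Purchase 4: 784 on hand, pool $9,833.64 (≈ $12.5429 each)
After Purchase 5: 950 on hand, pool $13,145.34 (≈ $13.8372 each)
Sale 2, sell 290: 290/950 × $13,145.34 → $4,012.78
Total COGS = $978.51 + $4,012.78 = $4,991.29
Ending inventory (cost pool remaining) = $9,132.56

COGS = $4,991.29; ending inventory = $9,132.56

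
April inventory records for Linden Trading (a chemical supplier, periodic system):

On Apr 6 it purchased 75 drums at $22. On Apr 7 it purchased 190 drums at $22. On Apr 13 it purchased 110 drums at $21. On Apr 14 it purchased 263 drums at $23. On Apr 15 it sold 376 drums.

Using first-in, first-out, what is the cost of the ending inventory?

Apr 15, 376 sold [FIFO — oldest first]: 75 @ $22 + 190 @ $22 + 110 @ $21 + 1 @ $23 = $8,163
Ending inventory: 262 @ $23 = $6,026

Ending inventory = $6,026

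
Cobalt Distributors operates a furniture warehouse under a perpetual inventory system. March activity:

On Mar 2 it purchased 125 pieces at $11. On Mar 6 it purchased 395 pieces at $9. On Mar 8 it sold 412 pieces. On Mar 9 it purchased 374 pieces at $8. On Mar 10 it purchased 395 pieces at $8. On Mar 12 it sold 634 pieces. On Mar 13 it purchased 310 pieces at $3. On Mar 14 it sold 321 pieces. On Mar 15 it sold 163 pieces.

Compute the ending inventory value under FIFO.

Ending inventory = $207

Mar 8, 412 sold [FIFO — oldest first]: 125 @ $11 + 287 @ $9 = $3,958
Mar 12, 634 sold [FIFO — oldest first]: 108 @ $9 + 374 @ $8 + 152 @ $8 = $5,180
Mar 14, 321 sold [FIFO — oldest first]: 243 @ $8 + 78 @ $3 = $2,178
Mar 15, 163 sold [FIFO — oldest first]: 163 @ $3 = $489
Total COGS = $3,958 + $5,180 + $2,178 + $489 = $11,805
Ending inventory: 69 @ $3 = $207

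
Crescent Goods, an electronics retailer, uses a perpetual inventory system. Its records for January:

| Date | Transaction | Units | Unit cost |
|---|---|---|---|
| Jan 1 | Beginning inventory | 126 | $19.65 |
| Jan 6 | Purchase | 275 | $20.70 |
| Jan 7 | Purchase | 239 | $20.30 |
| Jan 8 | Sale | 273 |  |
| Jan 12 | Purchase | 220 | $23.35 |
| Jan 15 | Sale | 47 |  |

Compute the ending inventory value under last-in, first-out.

Ending inventory = $11,504.15

Jan 8, 273 sold [LIFO — newest first]: 239 @ $20.30 + 34 @ $20.70 = $5,555.50
Jan 15, 47 sold [LIFO — newest first]: 47 @ $23.35 = $1,097.45
Total COGS = $5,555.50 + $1,097.45 = $6,652.95
Ending inventory: 126 @ $19.65 + 241 @ $20.70 + 173 @ $23.35 = $11,504.15
Check: goods available $18,157.10 = COGS $6,652.95 + ending $11,504.15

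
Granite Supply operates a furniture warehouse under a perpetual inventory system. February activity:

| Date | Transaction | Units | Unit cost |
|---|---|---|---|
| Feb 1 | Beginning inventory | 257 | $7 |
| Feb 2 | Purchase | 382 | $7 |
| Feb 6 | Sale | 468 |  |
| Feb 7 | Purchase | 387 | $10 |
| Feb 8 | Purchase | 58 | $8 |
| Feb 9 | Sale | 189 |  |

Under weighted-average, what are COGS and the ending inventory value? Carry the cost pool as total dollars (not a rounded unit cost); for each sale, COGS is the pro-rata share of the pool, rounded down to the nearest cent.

After Feb 1: 257 on hand, pool $1,799.00 (≈ $7.0000 each)
After Feb 2: 639 on hand, pool $4,473.00 (≈ $7.0000 each)
Feb 6, sell 468: 468/639 × $4,473.00 → $3,276.00
After Feb 7: 558 on hand, pool $5,067.00 (≈ $9.0806 each)
After Feb 8: 616 on hand, pool $5,531.00 (≈ $8.9789 each)
Feb 9, sell 189: 189/616 × $5,531.00 → $1,697.01
Total COGS = $3,276.00 + $1,697.01 = $4,973.01
Ending inventory (cost pool remaining) = $3,833.99

COGS = $4,973.01; ending inventory = $3,833.99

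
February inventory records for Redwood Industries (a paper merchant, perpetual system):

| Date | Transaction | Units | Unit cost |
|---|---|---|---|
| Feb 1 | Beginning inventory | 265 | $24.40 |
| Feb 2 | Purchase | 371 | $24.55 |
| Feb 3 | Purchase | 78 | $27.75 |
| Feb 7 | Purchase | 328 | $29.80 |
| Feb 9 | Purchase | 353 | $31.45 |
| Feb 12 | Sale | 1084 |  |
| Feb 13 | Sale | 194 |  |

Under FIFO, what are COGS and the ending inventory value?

COGS = $34,935.15; ending inventory = $3,679.65

Feb 12, 1084 sold [FIFO — oldest first]: 265 @ $24.40 + 371 @ $24.55 + 78 @ $27.75 + 328 @ $29.80 + 42 @ $31.45 = $28,833.85
Feb 13, 194 sold [FIFO — oldest first]: 194 @ $31.45 = $6,101.30
Total COGS = $28,833.85 + $6,101.30 = $34,935.15
Ending inventory: 117 @ $31.45 = $3,679.65
Check: goods available $38,614.80 = COGS $34,935.15 + ending $3,679.65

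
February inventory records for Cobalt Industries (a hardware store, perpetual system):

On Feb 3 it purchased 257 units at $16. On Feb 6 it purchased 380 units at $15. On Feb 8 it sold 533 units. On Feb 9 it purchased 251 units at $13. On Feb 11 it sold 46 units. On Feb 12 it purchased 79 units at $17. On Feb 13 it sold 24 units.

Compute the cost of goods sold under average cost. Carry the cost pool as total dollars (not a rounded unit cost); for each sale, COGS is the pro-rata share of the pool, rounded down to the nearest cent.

After Feb 3: 257 on hand, pool $4,112.00 (≈ $16.0000 each)
After Feb 6: 637 on hand, pool $9,812.00 (≈ $15.4035 each)
Feb 8, sell 533: 533/637 × $9,812.00 → $8,210.04
After Feb 9: 355 on hand, pool $4,864.96 (≈ $13.7041 each)
Feb 11, sell 46: 46/355 × $4,864.96 → $630.38
After Feb 12: 388 on hand, pool $5,577.58 (≈ $14.3752 each)
Feb 13, sell 24: 24/388 × $5,577.58 → $345.00
Total COGS = $8,210.04 + $630.38 + $345.00 = $9,185.42
Ending inventory (cost pool remaining) = $5,232.58

COGS = $9,185.42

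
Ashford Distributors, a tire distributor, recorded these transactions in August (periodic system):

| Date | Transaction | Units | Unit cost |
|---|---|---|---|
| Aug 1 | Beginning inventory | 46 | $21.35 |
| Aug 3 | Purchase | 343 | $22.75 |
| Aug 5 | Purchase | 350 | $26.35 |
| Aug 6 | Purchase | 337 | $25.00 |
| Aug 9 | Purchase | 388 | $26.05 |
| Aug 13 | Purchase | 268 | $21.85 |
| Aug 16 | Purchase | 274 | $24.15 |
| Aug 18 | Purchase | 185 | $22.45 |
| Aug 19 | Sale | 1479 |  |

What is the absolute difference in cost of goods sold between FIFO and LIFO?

$998.00

FIFO COGS: 46 @ $21.35 + 343 @ $22.75 + 350 @ $26.35 + 337 @ $25.00 + 388 @ $26.05 + 15 @ $21.85 = $36,868.00
LIFO COGS: 185 @ $22.45 + 274 @ $24.15 + 268 @ $21.85 + 388 @ $26.05 + 337 @ $25.00 + 27 @ $26.35 = $35,870.00
Difference = |$36,868.00 − $35,870.00| = $998.00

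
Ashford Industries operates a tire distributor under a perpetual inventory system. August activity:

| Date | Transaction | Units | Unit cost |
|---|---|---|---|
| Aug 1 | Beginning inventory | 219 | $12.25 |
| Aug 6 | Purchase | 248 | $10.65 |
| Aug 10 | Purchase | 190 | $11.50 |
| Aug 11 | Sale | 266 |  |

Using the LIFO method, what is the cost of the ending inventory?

Aug 11, 266 sold [LIFO — newest first]: 190 @ $11.50 + 76 @ $10.65 = $2,994.40
Ending inventory: 219 @ $12.25 + 172 @ $10.65 = $4,514.55

Ending inventory = $4,514.55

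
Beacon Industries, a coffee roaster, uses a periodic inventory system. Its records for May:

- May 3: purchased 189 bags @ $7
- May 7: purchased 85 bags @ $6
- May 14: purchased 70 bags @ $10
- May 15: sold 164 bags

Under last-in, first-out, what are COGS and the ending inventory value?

May 15, 164 sold [LIFO — newest first]: 70 @ $10 + 85 @ $6 + 9 @ $7 = $1,273
Ending inventory: 180 @ $7 = $1,260
Check: goods available $2,533 = COGS $1,273 + ending $1,260

COGS = $1,273; ending inventory = $1,260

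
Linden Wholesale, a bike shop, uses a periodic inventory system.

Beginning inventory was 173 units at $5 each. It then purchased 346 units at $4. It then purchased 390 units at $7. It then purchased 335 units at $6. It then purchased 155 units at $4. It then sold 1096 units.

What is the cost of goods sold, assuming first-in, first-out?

COGS = $6,101

Sale 1 (1096) [FIFO — oldest first]: 173 @ $5 + 346 @ $4 + 390 @ $7 + 187 @ $6 = $6,101
Ending inventory: 148 @ $6 + 155 @ $4 = $1,508
Check: goods available $7,609 = COGS $6,101 + ending $1,508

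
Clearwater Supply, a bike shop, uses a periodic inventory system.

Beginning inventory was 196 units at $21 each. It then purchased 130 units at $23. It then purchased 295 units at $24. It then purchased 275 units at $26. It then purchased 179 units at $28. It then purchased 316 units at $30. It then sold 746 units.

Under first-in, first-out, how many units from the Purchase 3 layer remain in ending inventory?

150

Sale 1 (746) [FIFO — oldest first]: 196 @ $21 + 130 @ $23 + 295 @ $24 + 125 @ $26 = $17,436
Ending inventory: 150 @ $26 + 179 @ $28 + 316 @ $30 = $18,392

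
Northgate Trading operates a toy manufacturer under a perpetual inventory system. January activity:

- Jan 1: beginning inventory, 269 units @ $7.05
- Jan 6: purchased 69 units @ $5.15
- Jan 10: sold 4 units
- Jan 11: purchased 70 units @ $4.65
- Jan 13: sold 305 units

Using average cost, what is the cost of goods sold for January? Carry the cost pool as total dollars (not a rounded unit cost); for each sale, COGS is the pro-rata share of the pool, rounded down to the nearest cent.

COGS = $1,952.26

After Jan 1: 269 on hand, pool $1,896.45 (≈ $7.0500 each)
After Jan 6: 338 on hand, pool $2,251.80 (≈ $6.6621 each)
Jan 10, sell 4: 4/338 × $2,251.80 → $26.64
After Jan 11: 404 on hand, pool $2,550.66 (≈ $6.3135 each)
Jan 13, sell 305: 305/404 × $2,550.66 → $1,925.62
Total COGS = $26.64 + $1,925.62 = $1,952.26
Ending inventory (cost pool remaining) = $625.04
Check: goods available $2,577.30 = COGS $1,952.26 + ending $625.04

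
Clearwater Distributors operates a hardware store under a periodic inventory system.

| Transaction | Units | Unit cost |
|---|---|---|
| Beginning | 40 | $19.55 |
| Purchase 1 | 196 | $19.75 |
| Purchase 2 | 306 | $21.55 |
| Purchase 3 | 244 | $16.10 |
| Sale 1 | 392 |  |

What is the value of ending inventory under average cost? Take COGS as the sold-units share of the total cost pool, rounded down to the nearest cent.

Sale 1, sell 392: 392/786 × $15,175.70 → $7,568.54
Ending inventory (cost pool remaining) = $7,607.16
Check: goods available $15,175.70 = COGS $7,568.54 + ending $7,607.16

Ending inventory = $7,607.16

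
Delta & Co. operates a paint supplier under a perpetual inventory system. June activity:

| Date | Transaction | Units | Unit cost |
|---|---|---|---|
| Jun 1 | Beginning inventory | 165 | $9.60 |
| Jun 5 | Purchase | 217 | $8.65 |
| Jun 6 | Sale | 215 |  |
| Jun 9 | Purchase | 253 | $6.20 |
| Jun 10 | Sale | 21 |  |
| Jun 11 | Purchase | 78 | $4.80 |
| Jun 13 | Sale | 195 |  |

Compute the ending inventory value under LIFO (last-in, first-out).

Ending inventory = $2,314.30

Jun 6, 215 sold [LIFO — newest first]: 215 @ $8.65 = $1,859.75
Jun 10, 21 sold [LIFO — newest first]: 21 @ $6.20 = $130.20
Jun 13, 195 sold [LIFO — newest first]: 78 @ $4.80 + 117 @ $6.20 = $1,099.80
Total COGS = $1,859.75 + $130.20 + $1,099.80 = $3,089.75
Ending inventory: 165 @ $9.60 + 2 @ $8.65 + 115 @ $6.20 = $2,314.30
Check: goods available $5,404.05 = COGS $3,089.75 + ending $2,314.30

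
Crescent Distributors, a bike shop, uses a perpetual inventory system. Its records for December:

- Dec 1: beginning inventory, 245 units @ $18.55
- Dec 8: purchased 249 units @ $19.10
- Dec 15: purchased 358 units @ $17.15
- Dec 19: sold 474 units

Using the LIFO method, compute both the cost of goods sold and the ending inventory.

Dec 19, 474 sold [LIFO — newest first]: 358 @ $17.15 + 116 @ $19.10 = $8,355.30
Ending inventory: 245 @ $18.55 + 133 @ $19.10 = $7,085.05

COGS = $8,355.30; ending inventory = $7,085.05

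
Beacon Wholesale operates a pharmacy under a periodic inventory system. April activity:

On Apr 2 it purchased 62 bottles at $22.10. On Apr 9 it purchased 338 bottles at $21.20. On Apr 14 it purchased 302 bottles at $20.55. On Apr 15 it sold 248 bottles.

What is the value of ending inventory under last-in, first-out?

Ending inventory = $9,645.50

Apr 15, 248 sold [LIFO — newest first]: 248 @ $20.55 = $5,096.40
Ending inventory: 62 @ $22.10 + 338 @ $21.20 + 54 @ $20.55 = $9,645.50
Check: goods available $14,741.90 = COGS $5,096.40 + ending $9,645.50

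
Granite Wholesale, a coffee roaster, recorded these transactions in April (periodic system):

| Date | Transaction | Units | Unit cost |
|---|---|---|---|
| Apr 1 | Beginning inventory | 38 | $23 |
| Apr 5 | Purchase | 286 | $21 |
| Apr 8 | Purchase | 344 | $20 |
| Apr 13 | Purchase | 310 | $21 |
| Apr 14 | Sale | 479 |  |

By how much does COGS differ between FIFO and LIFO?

FIFO COGS: 38 @ $23 + 286 @ $21 + 155 @ $20 = $9,980
LIFO COGS: 310 @ $21 + 169 @ $20 = $9,890
Difference = |$9,980 − $9,890| = $90

$90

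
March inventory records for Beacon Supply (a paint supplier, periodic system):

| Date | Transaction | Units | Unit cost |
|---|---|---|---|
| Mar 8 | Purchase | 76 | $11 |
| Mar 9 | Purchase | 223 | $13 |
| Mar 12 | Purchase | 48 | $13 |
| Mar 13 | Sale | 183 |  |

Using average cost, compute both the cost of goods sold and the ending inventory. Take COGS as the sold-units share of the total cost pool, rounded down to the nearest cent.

Mar 13, sell 183: 183/347 × $4,359.00 → $2,298.83
Ending inventory (cost pool remaining) = $2,060.17

COGS = $2,298.83; ending inventory = $2,060.17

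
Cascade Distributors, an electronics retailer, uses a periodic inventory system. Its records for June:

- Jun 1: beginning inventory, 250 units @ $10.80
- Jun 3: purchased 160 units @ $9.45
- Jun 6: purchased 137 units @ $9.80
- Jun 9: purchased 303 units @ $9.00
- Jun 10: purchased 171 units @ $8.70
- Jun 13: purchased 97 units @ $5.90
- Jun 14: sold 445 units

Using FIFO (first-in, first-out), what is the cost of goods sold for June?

COGS = $4,555.00

Jun 14, 445 sold [FIFO — oldest first]: 250 @ $10.80 + 160 @ $9.45 + 35 @ $9.80 = $4,555.00
Ending inventory: 102 @ $9.80 + 303 @ $9.00 + 171 @ $8.70 + 97 @ $5.90 = $5,786.60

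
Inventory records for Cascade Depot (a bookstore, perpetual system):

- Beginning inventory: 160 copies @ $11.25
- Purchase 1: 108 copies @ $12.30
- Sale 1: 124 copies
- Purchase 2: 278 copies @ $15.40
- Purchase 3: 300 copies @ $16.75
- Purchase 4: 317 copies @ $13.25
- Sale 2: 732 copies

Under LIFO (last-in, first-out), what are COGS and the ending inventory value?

Sale 1 (124) [LIFO — newest first]: 108 @ $12.30 + 16 @ $11.25 = $1,508.40
Sale 2 (732) [LIFO — newest first]: 317 @ $13.25 + 300 @ $16.75 + 115 @ $15.40 = $10,996.25
Total COGS = $1,508.40 + $10,996.25 = $12,504.65
Ending inventory: 144 @ $11.25 + 163 @ $15.40 = $4,130.20

COGS = $12,504.65; ending inventory = $4,130.20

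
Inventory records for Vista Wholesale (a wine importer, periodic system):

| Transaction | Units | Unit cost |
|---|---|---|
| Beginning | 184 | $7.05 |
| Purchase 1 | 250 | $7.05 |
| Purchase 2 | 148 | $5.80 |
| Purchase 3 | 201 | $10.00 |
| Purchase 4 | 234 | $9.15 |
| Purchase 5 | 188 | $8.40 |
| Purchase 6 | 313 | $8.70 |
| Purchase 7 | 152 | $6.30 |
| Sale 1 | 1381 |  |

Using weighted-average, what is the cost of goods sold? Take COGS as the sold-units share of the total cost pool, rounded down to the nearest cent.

Sale 1, sell 1381: 1381/1670 × $13,329.10 → $11,022.44
Ending inventory (cost pool remaining) = $2,306.66

COGS = $11,022.44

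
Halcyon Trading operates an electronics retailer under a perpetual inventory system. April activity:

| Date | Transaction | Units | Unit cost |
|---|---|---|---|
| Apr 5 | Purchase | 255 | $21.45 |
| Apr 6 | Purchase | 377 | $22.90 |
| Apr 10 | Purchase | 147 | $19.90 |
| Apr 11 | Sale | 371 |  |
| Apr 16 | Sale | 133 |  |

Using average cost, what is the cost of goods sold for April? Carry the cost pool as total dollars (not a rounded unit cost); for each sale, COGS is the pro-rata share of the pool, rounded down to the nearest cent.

COGS = $11,017.05

After Apr 5: 255 on hand, pool $5,469.75 (≈ $21.4500 each)
After Apr 6: 632 on hand, pool $14,103.05 (≈ $22.3150 each)
After Apr 10: 779 on hand, pool $17,028.35 (≈ $21.8592 each)
Apr 11, sell 371: 371/779 × $17,028.35 → $8,109.77
Apr 16, sell 133: 133/408 × $8,918.58 → $2,907.28
Total COGS = $8,109.77 + $2,907.28 = $11,017.05
Ending inventory (cost pool remaining) = $6,011.30
Check: goods available $17,028.35 = COGS $11,017.05 + ending $6,011.30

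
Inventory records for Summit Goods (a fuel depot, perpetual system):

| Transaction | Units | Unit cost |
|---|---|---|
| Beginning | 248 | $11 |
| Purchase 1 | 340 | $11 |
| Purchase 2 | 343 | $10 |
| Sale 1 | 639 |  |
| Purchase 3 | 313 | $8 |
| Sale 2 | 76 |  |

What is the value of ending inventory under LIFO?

Ending inventory = $5,108

Sale 1 (639) [LIFO — newest first]: 343 @ $10 + 296 @ $11 = $6,686
Sale 2 (76) [LIFO — newest first]: 76 @ $8 = $608
Total COGS = $6,686 + $608 = $7,294
Ending inventory: 248 @ $11 + 44 @ $11 + 237 @ $8 = $5,108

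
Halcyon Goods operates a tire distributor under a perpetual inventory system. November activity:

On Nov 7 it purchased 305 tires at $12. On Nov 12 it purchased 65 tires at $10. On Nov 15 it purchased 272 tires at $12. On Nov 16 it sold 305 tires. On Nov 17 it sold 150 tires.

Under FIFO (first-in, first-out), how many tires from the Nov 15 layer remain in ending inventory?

187

Nov 16, 305 sold [FIFO — oldest first]: 305 @ $12 = $3,660
Nov 17, 150 sold [FIFO — oldest first]: 65 @ $10 + 85 @ $12 = $1,670
Total COGS = $3,660 + $1,670 = $5,330
Ending inventory: 187 @ $12 = $2,244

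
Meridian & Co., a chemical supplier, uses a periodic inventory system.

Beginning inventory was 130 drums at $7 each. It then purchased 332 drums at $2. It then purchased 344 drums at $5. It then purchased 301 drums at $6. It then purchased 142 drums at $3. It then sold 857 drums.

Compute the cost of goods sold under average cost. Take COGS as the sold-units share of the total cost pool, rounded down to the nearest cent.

Sale 1, sell 857: 857/1249 × $5,526.00 → $3,791.65
Ending inventory (cost pool remaining) = $1,734.35

COGS = $3,791.65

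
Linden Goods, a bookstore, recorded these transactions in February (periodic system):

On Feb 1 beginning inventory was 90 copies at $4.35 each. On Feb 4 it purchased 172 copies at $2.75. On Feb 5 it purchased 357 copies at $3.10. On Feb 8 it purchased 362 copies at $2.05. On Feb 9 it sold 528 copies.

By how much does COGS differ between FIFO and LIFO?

FIFO COGS: 90 @ $4.35 + 172 @ $2.75 + 266 @ $3.10 = $1,689.10
LIFO COGS: 362 @ $2.05 + 166 @ $3.10 = $1,256.70
Difference = |$1,689.10 − $1,256.70| = $432.40

$432.40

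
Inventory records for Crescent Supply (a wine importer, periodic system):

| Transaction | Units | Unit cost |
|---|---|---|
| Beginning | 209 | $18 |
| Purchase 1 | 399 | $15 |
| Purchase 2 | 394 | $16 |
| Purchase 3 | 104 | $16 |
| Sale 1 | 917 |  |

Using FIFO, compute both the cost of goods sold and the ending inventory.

Sale 1 (917) [FIFO — oldest first]: 209 @ $18 + 399 @ $15 + 309 @ $16 = $14,691
Ending inventory: 85 @ $16 + 104 @ $16 = $3,024

COGS = $14,691; ending inventory = $3,024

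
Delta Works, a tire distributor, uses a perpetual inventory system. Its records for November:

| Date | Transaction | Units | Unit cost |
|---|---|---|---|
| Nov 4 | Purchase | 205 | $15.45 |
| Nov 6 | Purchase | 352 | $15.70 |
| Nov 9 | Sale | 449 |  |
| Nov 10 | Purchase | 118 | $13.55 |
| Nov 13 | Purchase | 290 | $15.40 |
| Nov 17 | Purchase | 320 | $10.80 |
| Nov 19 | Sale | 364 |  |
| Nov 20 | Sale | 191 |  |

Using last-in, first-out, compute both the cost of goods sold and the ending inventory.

Nov 9, 449 sold [LIFO — newest first]: 352 @ $15.70 + 97 @ $15.45 = $7,025.05
Nov 19, 364 sold [LIFO — newest first]: 320 @ $10.80 + 44 @ $15.40 = $4,133.60
Nov 20, 191 sold [LIFO — newest first]: 191 @ $15.40 = $2,941.40
Total COGS = $7,025.05 + $4,133.60 + $2,941.40 = $14,100.05
Ending inventory: 108 @ $15.45 + 118 @ $13.55 + 55 @ $15.40 = $4,114.50

COGS = $14,100.05; ending inventory = $4,114.50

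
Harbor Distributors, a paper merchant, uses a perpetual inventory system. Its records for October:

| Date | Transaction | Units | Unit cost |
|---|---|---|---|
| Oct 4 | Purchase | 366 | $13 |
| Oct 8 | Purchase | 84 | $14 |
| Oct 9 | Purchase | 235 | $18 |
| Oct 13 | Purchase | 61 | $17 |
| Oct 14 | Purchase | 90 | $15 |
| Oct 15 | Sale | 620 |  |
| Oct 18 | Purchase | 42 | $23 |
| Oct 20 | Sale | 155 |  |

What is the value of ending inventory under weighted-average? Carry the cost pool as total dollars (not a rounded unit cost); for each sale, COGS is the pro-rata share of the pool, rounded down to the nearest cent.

After Oct 4: 366 on hand, pool $4,758.00 (≈ $13.0000 each)
After Oct 8: 450 on hand, pool $5,934.00 (≈ $13.1867 each)
After Oct 9: 685 on hand, pool $10,164.00 (≈ $14.8380 each)
After Oct 13: 746 on hand, pool $11,201.00 (≈ $15.0147 each)
After Oct 14: 836 on hand, pool $12,551.00 (≈ $15.0132 each)
Oct 15, sell 620: 620/836 × $12,551.00 → $9,308.15
After Oct 18: 258 on hand, pool $4,208.85 (≈ $16.3134 each)
Oct 20, sell 155: 155/258 × $4,208.85 → $2,528.57
Total COGS = $9,308.15 + $2,528.57 = $11,836.72
Ending inventory (cost pool remaining) = $1,680.28
Check: goods available $13,517.00 = COGS $11,836.72 + ending $1,680.28

Ending inventory = $1,680.28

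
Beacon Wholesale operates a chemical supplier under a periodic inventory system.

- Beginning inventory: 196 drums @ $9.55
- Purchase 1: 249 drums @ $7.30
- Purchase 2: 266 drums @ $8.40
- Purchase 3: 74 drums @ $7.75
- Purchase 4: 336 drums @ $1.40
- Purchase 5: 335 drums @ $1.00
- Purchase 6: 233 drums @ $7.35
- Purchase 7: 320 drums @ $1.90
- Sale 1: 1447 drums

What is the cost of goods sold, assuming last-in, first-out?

COGS = $4,951.05

Sale 1 (1447) [LIFO — newest first]: 320 @ $1.90 + 233 @ $7.35 + 335 @ $1.00 + 336 @ $1.40 + 74 @ $7.75 + 149 @ $8.40 = $4,951.05
Ending inventory: 196 @ $9.55 + 249 @ $7.30 + 117 @ $8.40 = $4,672.30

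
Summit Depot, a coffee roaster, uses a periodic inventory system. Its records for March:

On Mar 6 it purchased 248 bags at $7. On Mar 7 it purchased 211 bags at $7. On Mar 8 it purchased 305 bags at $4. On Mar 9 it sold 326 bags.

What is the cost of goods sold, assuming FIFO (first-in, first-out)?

Mar 9, 326 sold [FIFO — oldest first]: 248 @ $7 + 78 @ $7 = $2,282
Ending inventory: 133 @ $7 + 305 @ $4 = $2,151
Check: goods available $4,433 = COGS $2,282 + ending $2,151

COGS = $2,282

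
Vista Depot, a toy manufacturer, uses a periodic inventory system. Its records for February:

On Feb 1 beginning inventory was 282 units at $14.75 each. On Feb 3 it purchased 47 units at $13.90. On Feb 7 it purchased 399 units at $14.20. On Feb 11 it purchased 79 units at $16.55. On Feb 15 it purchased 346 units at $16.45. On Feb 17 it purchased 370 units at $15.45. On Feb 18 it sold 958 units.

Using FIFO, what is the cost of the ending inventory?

Ending inventory = $8,924.25

Feb 18, 958 sold [FIFO — oldest first]: 282 @ $14.75 + 47 @ $13.90 + 399 @ $14.20 + 79 @ $16.55 + 151 @ $16.45 = $14,270.00
Ending inventory: 195 @ $16.45 + 370 @ $15.45 = $8,924.25
Check: goods available $23,194.25 = COGS $14,270.00 + ending $8,924.25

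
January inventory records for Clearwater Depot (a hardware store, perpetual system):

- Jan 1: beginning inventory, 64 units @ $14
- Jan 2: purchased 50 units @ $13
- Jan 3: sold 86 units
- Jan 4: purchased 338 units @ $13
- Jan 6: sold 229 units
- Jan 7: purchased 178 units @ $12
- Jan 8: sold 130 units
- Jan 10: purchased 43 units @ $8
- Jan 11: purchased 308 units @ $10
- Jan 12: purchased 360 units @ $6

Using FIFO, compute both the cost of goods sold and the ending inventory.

Jan 3, 86 sold [FIFO — oldest first]: 64 @ $14 + 22 @ $13 = $1,182
Jan 6, 229 sold [FIFO — oldest first]: 28 @ $13 + 201 @ $13 = $2,977
Jan 8, 130 sold [FIFO — oldest first]: 130 @ $13 = $1,690
Total COGS = $1,182 + $2,977 + $1,690 = $5,849
Ending inventory: 7 @ $13 + 178 @ $12 + 43 @ $8 + 308 @ $10 + 360 @ $6 = $7,811

COGS = $5,849; ending inventory = $7,811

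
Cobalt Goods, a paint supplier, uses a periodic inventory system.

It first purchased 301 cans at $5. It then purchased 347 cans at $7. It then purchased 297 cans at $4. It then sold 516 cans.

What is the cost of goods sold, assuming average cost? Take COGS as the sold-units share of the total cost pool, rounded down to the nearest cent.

Sale 1, sell 516: 516/945 × $5,122.00 → $2,796.77
Ending inventory (cost pool remaining) = $2,325.23
Check: goods available $5,122.00 = COGS $2,796.77 + ending $2,325.23

COGS = $2,796.77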